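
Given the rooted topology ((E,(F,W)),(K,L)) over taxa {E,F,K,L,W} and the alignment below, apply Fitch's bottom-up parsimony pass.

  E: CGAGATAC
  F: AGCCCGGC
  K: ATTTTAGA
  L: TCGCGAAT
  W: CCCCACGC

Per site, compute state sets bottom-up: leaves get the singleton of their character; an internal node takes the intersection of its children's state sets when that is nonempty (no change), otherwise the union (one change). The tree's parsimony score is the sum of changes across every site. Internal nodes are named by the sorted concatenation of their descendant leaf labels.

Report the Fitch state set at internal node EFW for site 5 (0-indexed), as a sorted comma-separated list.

C,G,T

[col 0] FW: children F:{A}, W:{C} ∪→ {A,C}; cost 1
[col 0] EFW: children E:{C}, FW:{A,C} ∩→ {C}; cost 0
[col 0] KL: children K:{A}, L:{T} ∪→ {A,T}; cost 1
[col 0] EFKLW: children EFW:{C}, KL:{A,T} ∪→ {A,C,T}; cost 1
[col 1] FW: children F:{G}, W:{C} ∪→ {C,G}; cost 1
[col 1] EFW: children E:{G}, FW:{C,G} ∩→ {G}; cost 0
[col 1] KL: children K:{T}, L:{C} ∪→ {C,T}; cost 1
[col 1] EFKLW: children EFW:{G}, KL:{C,T} ∪→ {C,G,T}; cost 1
[col 2] FW: children F:{C}, W:{C} ∩→ {C}; cost 0
[col 2] EFW: children E:{A}, FW:{C} ∪→ {A,C}; cost 1
[col 2] KL: children K:{T}, L:{G} ∪→ {G,T}; cost 1
[col 2] EFKLW: children EFW:{A,C}, KL:{G,T} ∪→ {A,C,G,T}; cost 1
[col 3] FW: children F:{C}, W:{C} ∩→ {C}; cost 0
[col 3] EFW: children E:{G}, FW:{C} ∪→ {C,G}; cost 1
[col 3] KL: children K:{T}, L:{C} ∪→ {C,T}; cost 1
[col 3] EFKLW: children EFW:{C,G}, KL:{C,T} ∩→ {C}; cost 0
[col 4] FW: children F:{C}, W:{A} ∪→ {A,C}; cost 1
[col 4] EFW: children E:{A}, FW:{A,C} ∩→ {A}; cost 0
[col 4] KL: children K:{T}, L:{G} ∪→ {G,T}; cost 1
[col 4] EFKLW: children EFW:{A}, KL:{G,T} ∪→ {A,G,T}; cost 1
[col 5] FW: children F:{G}, W:{C} ∪→ {C,G}; cost 1
[col 5] EFW: children E:{T}, FW:{C,G} ∪→ {C,G,T}; cost 1
[col 5] KL: children K:{A}, L:{A} ∩→ {A}; cost 0
[col 5] EFKLW: children EFW:{C,G,T}, KL:{A} ∪→ {A,C,G,T}; cost 1
[col 6] FW: children F:{G}, W:{G} ∩→ {G}; cost 0
[col 6] EFW: children E:{A}, FW:{G} ∪→ {A,G}; cost 1
[col 6] KL: children K:{G}, L:{A} ∪→ {A,G}; cost 1
[col 6] EFKLW: children EFW:{A,G}, KL:{A,G} ∩→ {A,G}; cost 0
[col 7] FW: children F:{C}, W:{C} ∩→ {C}; cost 0
[col 7] EFW: children E:{C}, FW:{C} ∩→ {C}; cost 0
[col 7] KL: children K:{A}, L:{T} ∪→ {A,T}; cost 1
[col 7] EFKLW: children EFW:{C}, KL:{A,T} ∪→ {A,C,T}; cost 1
per-site changes: [3, 3, 3, 2, 3, 3, 2, 2]; total = 21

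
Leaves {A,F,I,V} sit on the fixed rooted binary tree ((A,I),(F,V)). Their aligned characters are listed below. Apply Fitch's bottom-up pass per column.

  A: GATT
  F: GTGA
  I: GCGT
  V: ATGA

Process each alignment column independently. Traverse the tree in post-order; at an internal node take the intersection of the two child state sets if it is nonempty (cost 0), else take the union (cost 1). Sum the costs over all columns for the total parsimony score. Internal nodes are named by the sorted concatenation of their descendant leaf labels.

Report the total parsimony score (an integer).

5

[col 0] AI: children A:{G}, I:{G} ∩→ {G}; cost 0
[col 0] FV: children F:{G}, V:{A} ∪→ {A,G}; cost 1
[col 0] AFIV: children AI:{G}, FV:{A,G} ∩→ {G}; cost 0
[col 1] AI: children A:{A}, I:{C} ∪→ {A,C}; cost 1
[col 1] FV: children F:{T}, V:{T} ∩→ {T}; cost 0
[col 1] AFIV: children AI:{A,C}, FV:{T} ∪→ {A,C,T}; cost 1
[col 2] AI: children A:{T}, I:{G} ∪→ {G,T}; cost 1
[col 2] FV: children F:{G}, V:{G} ∩→ {G}; cost 0
[col 2] AFIV: children AI:{G,T}, FV:{G} ∩→ {G}; cost 0
[col 3] AI: children A:{T}, I:{T} ∩→ {T}; cost 0
[col 3] FV: children F:{A}, V:{A} ∩→ {A}; cost 0
[col 3] AFIV: children AI:{T}, FV:{A} ∪→ {A,T}; cost 1
per-site changes: [1, 2, 1, 1]; total = 5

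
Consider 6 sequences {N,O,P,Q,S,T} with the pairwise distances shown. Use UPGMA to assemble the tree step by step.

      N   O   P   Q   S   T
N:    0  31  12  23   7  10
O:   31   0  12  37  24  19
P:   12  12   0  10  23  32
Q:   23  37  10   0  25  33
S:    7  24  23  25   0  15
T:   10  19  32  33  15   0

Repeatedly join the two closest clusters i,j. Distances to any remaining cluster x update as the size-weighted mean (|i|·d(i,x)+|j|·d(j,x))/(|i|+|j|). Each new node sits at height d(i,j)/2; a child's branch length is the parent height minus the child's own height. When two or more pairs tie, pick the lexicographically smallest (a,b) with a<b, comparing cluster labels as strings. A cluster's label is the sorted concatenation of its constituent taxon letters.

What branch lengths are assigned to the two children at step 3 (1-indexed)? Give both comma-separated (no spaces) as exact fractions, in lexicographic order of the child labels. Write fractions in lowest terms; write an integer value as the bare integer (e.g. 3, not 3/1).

iteration 1: select N,S (d=7); attach at lengths (7/2, 7/2); label the merged cluster NS
  updated: d(NS,O)=55/2, d(NS,P)=35/2, d(NS,Q)=24, d(NS,T)=25/2
iteration 2: select P,Q (d=10); attach at lengths (5, 5); label the merged cluster PQ
  updated: d(NS,PQ)=83/4, d(O,PQ)=49/2, d(PQ,T)=65/2
iteration 3: select NS,T (d=25/2); attach at lengths (11/4, 25/4); label the merged cluster NST
  updated: d(NST,O)=74/3, d(NST,PQ)=74/3
iteration 4: select O,PQ (d=49/2); attach at lengths (49/4, 29/4); label the merged cluster OPQ
  updated: d(NST,OPQ)=74/3
iteration 5: select NST,OPQ (d=74/3); attach at lengths (73/12, 1/12); label the merged cluster NOPQST
final tree: (((N:7/2,S:7/2):11/4,T:25/4):73/12,(O:49/4,(P:5,Q:5):29/4):1/12)
total length: 155/3

11/4,25/4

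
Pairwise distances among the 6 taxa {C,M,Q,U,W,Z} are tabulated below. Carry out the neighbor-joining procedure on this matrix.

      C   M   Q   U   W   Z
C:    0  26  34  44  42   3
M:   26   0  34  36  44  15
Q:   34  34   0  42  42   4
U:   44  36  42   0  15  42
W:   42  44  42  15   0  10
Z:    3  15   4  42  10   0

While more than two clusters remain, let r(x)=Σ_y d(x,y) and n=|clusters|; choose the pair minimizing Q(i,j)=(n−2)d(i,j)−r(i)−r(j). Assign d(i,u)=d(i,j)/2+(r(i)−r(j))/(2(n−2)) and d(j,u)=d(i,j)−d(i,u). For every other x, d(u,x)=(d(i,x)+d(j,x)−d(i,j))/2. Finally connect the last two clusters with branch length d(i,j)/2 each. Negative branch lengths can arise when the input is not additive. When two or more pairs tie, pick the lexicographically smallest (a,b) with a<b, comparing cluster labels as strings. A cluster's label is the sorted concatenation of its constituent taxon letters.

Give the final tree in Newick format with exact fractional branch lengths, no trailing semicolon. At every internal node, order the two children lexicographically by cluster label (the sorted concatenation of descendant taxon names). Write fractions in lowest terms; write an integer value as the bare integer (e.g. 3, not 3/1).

(((C:95/8,(Q:13,Z:-9):37/8):21/8,M:107/8):153/16,(U:43/4,W:17/4):153/16)

1. join U+W (d=15, Q=-272) ⇒ UW; edges |U|=43/4, |W|=17/4
  updated: d(C,UW)=71/2, d(M,UW)=65/2, d(Q,UW)=69/2, d(UW,Z)=37/2
2. join Q+Z (d=4, Q=-135) ⇒ QZ; edges |Q|=13, |Z|=-9
  updated: d(C,QZ)=33/2, d(M,QZ)=45/2, d(QZ,UW)=49/2
3. join C+QZ (d=33/2, Q=-217/2) ⇒ CQZ; edges |C|=95/8, |QZ|=37/8
  updated: d(CQZ,M)=16, d(CQZ,UW)=87/4
4. join CQZ+M (d=16, Q=-281/4) ⇒ CMQZ; edges |CQZ|=21/8, |M|=107/8
  updated: d(CMQZ,UW)=153/8
5. join CMQZ+UW (d=153/8) ⇒ CMQUWZ; edges |CMQZ|=153/16, |UW|=153/16
final tree: (((C:95/8,(Q:13,Z:-9):37/8):21/8,M:107/8):153/16,(U:43/4,W:17/4):153/16)
total length: 565/8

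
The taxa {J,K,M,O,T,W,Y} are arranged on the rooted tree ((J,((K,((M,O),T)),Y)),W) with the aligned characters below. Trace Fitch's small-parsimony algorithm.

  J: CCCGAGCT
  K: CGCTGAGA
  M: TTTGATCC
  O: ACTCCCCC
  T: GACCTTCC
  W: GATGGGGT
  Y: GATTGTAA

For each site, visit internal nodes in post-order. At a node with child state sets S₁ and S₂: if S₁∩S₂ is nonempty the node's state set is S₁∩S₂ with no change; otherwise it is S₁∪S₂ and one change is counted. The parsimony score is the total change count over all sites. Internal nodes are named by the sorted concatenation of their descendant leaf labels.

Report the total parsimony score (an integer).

[col 0] MO: children M:{T}, O:{A} ∪→ {A,T}; cost 1
[col 0] MOT: children MO:{A,T}, T:{G} ∪→ {A,G,T}; cost 1
[col 0] KMOT: children K:{C}, MOT:{A,G,T} ∪→ {A,C,G,T}; cost 1
[col 0] KMOTY: children KMOT:{A,C,G,T}, Y:{G} ∩→ {G}; cost 0
[col 0] JKMOTY: children J:{C}, KMOTY:{G} ∪→ {C,G}; cost 1
[col 0] JKMOTWY: children JKMOTY:{C,G}, W:{G} ∩→ {G}; cost 0
[col 1] MO: children M:{T}, O:{C} ∪→ {C,T}; cost 1
[col 1] MOT: children MO:{C,T}, T:{A} ∪→ {A,C,T}; cost 1
[col 1] KMOT: children K:{G}, MOT:{A,C,T} ∪→ {A,C,G,T}; cost 1
[col 1] KMOTY: children KMOT:{A,C,G,T}, Y:{A} ∩→ {A}; cost 0
[col 1] JKMOTY: children J:{C}, KMOTY:{A} ∪→ {A,C}; cost 1
[col 1] JKMOTWY: children JKMOTY:{A,C}, W:{A} ∩→ {A}; cost 0
[col 2] MO: children M:{T}, O:{T} ∩→ {T}; cost 0
[col 2] MOT: children MO:{T}, T:{C} ∪→ {C,T}; cost 1
[col 2] KMOT: children K:{C}, MOT:{C,T} ∩→ {C}; cost 0
[col 2] KMOTY: children KMOT:{C}, Y:{T} ∪→ {C,T}; cost 1
[col 2] JKMOTY: children J:{C}, KMOTY:{C,T} ∩→ {C}; cost 0
[col 2] JKMOTWY: children JKMOTY:{C}, W:{T} ∪→ {C,T}; cost 1
[col 3] MO: children M:{G}, O:{C} ∪→ {C,G}; cost 1
[col 3] MOT: children MO:{C,G}, T:{C} ∩→ {C}; cost 0
[col 3] KMOT: children K:{T}, MOT:{C} ∪→ {C,T}; cost 1
[col 3] KMOTY: children KMOT:{C,T}, Y:{T} ∩→ {T}; cost 0
[col 3] JKMOTY: children J:{G}, KMOTY:{T} ∪→ {G,T}; cost 1
[col 3] JKMOTWY: children JKMOTY:{G,T}, W:{G} ∩→ {G}; cost 0
[col 4] MO: children M:{A}, O:{C} ∪→ {A,C}; cost 1
[col 4] MOT: children MO:{A,C}, T:{T} ∪→ {A,C,T}; cost 1
[col 4] KMOT: children K:{G}, MOT:{A,C,T} ∪→ {A,C,G,T}; cost 1
[col 4] KMOTY: children KMOT:{A,C,G,T}, Y:{G} ∩→ {G}; cost 0
[col 4] JKMOTY: children J:{A}, KMOTY:{G} ∪→ {A,G}; cost 1
[col 4] JKMOTWY: children JKMOTY:{A,G}, W:{G} ∩→ {G}; cost 0
[col 5] MO: children M:{T}, O:{C} ∪→ {C,T}; cost 1
[col 5] MOT: children MO:{C,T}, T:{T} ∩→ {T}; cost 0
[col 5] KMOT: children K:{A}, MOT:{T} ∪→ {A,T}; cost 1
[col 5] KMOTY: children KMOT:{A,T}, Y:{T} ∩→ {T}; cost 0
[col 5] JKMOTY: children J:{G}, KMOTY:{T} ∪→ {G,T}; cost 1
[col 5] JKMOTWY: children JKMOTY:{G,T}, W:{G} ∩→ {G}; cost 0
[col 6] MO: children M:{C}, O:{C} ∩→ {C}; cost 0
[col 6] MOT: children MO:{C}, T:{C} ∩→ {C}; cost 0
[col 6] KMOT: children K:{G}, MOT:{C} ∪→ {C,G}; cost 1
[col 6] KMOTY: children KMOT:{C,G}, Y:{A} ∪→ {A,C,G}; cost 1
[col 6] JKMOTY: children J:{C}, KMOTY:{A,C,G} ∩→ {C}; cost 0
[col 6] JKMOTWY: children JKMOTY:{C}, W:{G} ∪→ {C,G}; cost 1
[col 7] MO: children M:{C}, O:{C} ∩→ {C}; cost 0
[col 7] MOT: children MO:{C}, T:{C} ∩→ {C}; cost 0
[col 7] KMOT: children K:{A}, MOT:{C} ∪→ {A,C}; cost 1
[col 7] KMOTY: children KMOT:{A,C}, Y:{A} ∩→ {A}; cost 0
[col 7] JKMOTY: children J:{T}, KMOTY:{A} ∪→ {A,T}; cost 1
[col 7] JKMOTWY: children JKMOTY:{A,T}, W:{T} ∩→ {T}; cost 0
per-site changes: [4, 4, 3, 3, 4, 3, 3, 2]; total = 26

26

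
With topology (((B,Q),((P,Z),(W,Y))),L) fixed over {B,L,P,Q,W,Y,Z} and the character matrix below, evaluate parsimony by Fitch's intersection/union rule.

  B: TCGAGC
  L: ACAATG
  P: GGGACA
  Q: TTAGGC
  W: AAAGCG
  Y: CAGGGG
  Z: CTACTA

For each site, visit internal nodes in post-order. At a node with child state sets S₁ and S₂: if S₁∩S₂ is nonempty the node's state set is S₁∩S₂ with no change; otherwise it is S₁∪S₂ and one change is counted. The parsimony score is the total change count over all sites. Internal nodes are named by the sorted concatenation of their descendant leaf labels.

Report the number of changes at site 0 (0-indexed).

4

site 0, node BQ: B={T} ∩ Q={T} → {T} (+0)
site 0, node PZ: P={G} ∪ Z={C} → {C,G} (+1)
site 0, node WY: W={A} ∪ Y={C} → {A,C} (+1)
site 0, node PWYZ: PZ={C,G} ∩ WY={A,C} → {C} (+0)
site 0, node BPQWYZ: BQ={T} ∪ PWYZ={C} → {C,T} (+1)
site 0, node BLPQWYZ: BPQWYZ={C,T} ∪ L={A} → {A,C,T} (+1)
site 1, node BQ: B={C} ∪ Q={T} → {C,T} (+1)
site 1, node PZ: P={G} ∪ Z={T} → {G,T} (+1)
site 1, node WY: W={A} ∩ Y={A} → {A} (+0)
site 1, node PWYZ: PZ={G,T} ∪ WY={A} → {A,G,T} (+1)
site 1, node BPQWYZ: BQ={C,T} ∩ PWYZ={A,G,T} → {T} (+0)
site 1, node BLPQWYZ: BPQWYZ={T} ∪ L={C} → {C,T} (+1)
site 2, node BQ: B={G} ∪ Q={A} → {A,G} (+1)
site 2, node PZ: P={G} ∪ Z={A} → {A,G} (+1)
site 2, node WY: W={A} ∪ Y={G} → {A,G} (+1)
site 2, node PWYZ: PZ={A,G} ∩ WY={A,G} → {A,G} (+0)
site 2, node BPQWYZ: BQ={A,G} ∩ PWYZ={A,G} → {A,G} (+0)
site 2, node BLPQWYZ: BPQWYZ={A,G} ∩ L={A} → {A} (+0)
site 3, node BQ: B={A} ∪ Q={G} → {A,G} (+1)
site 3, node PZ: P={A} ∪ Z={C} → {A,C} (+1)
site 3, node WY: W={G} ∩ Y={G} → {G} (+0)
site 3, node PWYZ: PZ={A,C} ∪ WY={G} → {A,C,G} (+1)
site 3, node BPQWYZ: BQ={A,G} ∩ PWYZ={A,C,G} → {A,G} (+0)
site 3, node BLPQWYZ: BPQWYZ={A,G} ∩ L={A} → {A} (+0)
site 4, node BQ: B={G} ∩ Q={G} → {G} (+0)
site 4, node PZ: P={C} ∪ Z={T} → {C,T} (+1)
site 4, node WY: W={C} ∪ Y={G} → {C,G} (+1)
site 4, node PWYZ: PZ={C,T} ∩ WY={C,G} → {C} (+0)
site 4, node BPQWYZ: BQ={G} ∪ PWYZ={C} → {C,G} (+1)
site 4, node BLPQWYZ: BPQWYZ={C,G} ∪ L={T} → {C,G,T} (+1)
site 5, node BQ: B={C} ∩ Q={C} → {C} (+0)
site 5, node PZ: P={A} ∩ Z={A} → {A} (+0)
site 5, node WY: W={G} ∩ Y={G} → {G} (+0)
site 5, node PWYZ: PZ={A} ∪ WY={G} → {A,G} (+1)
site 5, node BPQWYZ: BQ={C} ∪ PWYZ={A,G} → {A,C,G} (+1)
site 5, node BLPQWYZ: BPQWYZ={A,C,G} ∩ L={G} → {G} (+0)
per-site changes: [4, 4, 3, 3, 4, 2]; total = 20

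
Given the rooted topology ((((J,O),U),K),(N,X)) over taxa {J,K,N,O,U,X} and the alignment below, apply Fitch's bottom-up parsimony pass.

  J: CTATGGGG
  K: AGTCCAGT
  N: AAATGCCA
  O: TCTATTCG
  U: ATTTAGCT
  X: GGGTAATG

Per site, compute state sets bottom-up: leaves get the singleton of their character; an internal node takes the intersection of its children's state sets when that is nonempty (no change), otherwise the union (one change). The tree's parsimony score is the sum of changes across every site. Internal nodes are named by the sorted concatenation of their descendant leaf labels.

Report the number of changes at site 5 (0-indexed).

3

site 0, node JO: J={C} ∪ O={T} → {C,T} (+1)
site 0, node JOU: JO={C,T} ∪ U={A} → {A,C,T} (+1)
site 0, node JKOU: JOU={A,C,T} ∩ K={A} → {A} (+0)
site 0, node NX: N={A} ∪ X={G} → {A,G} (+1)
site 0, node JKNOUX: JKOU={A} ∩ NX={A,G} → {A} (+0)
site 1, node JO: J={T} ∪ O={C} → {C,T} (+1)
site 1, node JOU: JO={C,T} ∩ U={T} → {T} (+0)
site 1, node JKOU: JOU={T} ∪ K={G} → {G,T} (+1)
site 1, node NX: N={A} ∪ X={G} → {A,G} (+1)
site 1, node JKNOUX: JKOU={G,T} ∩ NX={A,G} → {G} (+0)
site 2, node JO: J={A} ∪ O={T} → {A,T} (+1)
site 2, node JOU: JO={A,T} ∩ U={T} → {T} (+0)
site 2, node JKOU: JOU={T} ∩ K={T} → {T} (+0)
site 2, node NX: N={A} ∪ X={G} → {A,G} (+1)
site 2, node JKNOUX: JKOU={T} ∪ NX={A,G} → {A,G,T} (+1)
site 3, node JO: J={T} ∪ O={A} → {A,T} (+1)
site 3, node JOU: JO={A,T} ∩ U={T} → {T} (+0)
site 3, node JKOU: JOU={T} ∪ K={C} → {C,T} (+1)
site 3, node NX: N={T} ∩ X={T} → {T} (+0)
site 3, node JKNOUX: JKOU={C,T} ∩ NX={T} → {T} (+0)
site 4, node JO: J={G} ∪ O={T} → {G,T} (+1)
site 4, node JOU: JO={G,T} ∪ U={A} → {A,G,T} (+1)
site 4, node JKOU: JOU={A,G,T} ∪ K={C} → {A,C,G,T} (+1)
site 4, node NX: N={G} ∪ X={A} → {A,G} (+1)
site 4, node JKNOUX: JKOU={A,C,G,T} ∩ NX={A,G} → {A,G} (+0)
site 5, node JO: J={G} ∪ O={T} → {G,T} (+1)
site 5, node JOU: JO={G,T} ∩ U={G} → {G} (+0)
site 5, node JKOU: JOU={G} ∪ K={A} → {A,G} (+1)
site 5, node NX: N={C} ∪ X={A} → {A,C} (+1)
site 5, node JKNOUX: JKOU={A,G} ∩ NX={A,C} → {A} (+0)
site 6, node JO: J={G} ∪ O={C} → {C,G} (+1)
site 6, node JOU: JO={C,G} ∩ U={C} → {C} (+0)
site 6, node JKOU: JOU={C} ∪ K={G} → {C,G} (+1)
site 6, node NX: N={C} ∪ X={T} → {C,T} (+1)
site 6, node JKNOUX: JKOU={C,G} ∩ NX={C,T} → {C} (+0)
site 7, node JO: J={G} ∩ O={G} → {G} (+0)
site 7, node JOU: JO={G} ∪ U={T} → {G,T} (+1)
site 7, node JKOU: JOU={G,T} ∩ K={T} → {T} (+0)
site 7, node NX: N={A} ∪ X={G} → {A,G} (+1)
site 7, node JKNOUX: JKOU={T} ∪ NX={A,G} → {A,G,T} (+1)
per-site changes: [3, 3, 3, 2, 4, 3, 3, 3]; total = 24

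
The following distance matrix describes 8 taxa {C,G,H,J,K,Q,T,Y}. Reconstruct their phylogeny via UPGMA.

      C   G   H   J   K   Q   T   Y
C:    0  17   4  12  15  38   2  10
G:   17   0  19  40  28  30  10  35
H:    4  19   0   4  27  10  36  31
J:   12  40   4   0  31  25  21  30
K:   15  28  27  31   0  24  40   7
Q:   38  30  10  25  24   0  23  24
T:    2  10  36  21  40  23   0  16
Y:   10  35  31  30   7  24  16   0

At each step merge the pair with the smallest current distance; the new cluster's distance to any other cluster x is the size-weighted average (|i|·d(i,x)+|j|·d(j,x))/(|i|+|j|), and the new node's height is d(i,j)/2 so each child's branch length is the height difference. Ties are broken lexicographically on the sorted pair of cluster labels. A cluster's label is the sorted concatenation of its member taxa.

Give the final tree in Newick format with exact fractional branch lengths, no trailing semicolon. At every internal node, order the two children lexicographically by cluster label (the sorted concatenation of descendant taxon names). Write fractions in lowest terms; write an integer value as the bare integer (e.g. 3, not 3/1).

((((C:1,T:1):23/4,G:27/4):21/4,(K:7/2,Y:7/2):17/2):1,((H:2,J:2):27/4,Q:35/4):17/4)

iteration 1: select C,T (d=2); attach at lengths (1, 1); label the merged cluster CT
  updated: d(CT,G)=27/2, d(CT,H)=20, d(CT,J)=33/2, d(CT,K)=55/2, d(CT,Q)=61/2, d(CT,Y)=13
iteration 2: select H,J (d=4); attach at lengths (2, 2); label the merged cluster HJ
  updated: d(CT,HJ)=73/4, d(G,HJ)=59/2, d(HJ,K)=29, d(HJ,Q)=35/2, d(HJ,Y)=61/2
iteration 3: select K,Y (d=7); attach at lengths (7/2, 7/2); label the merged cluster KY
  updated: d(CT,KY)=81/4, d(G,KY)=63/2, d(HJ,KY)=119/4, d(KY,Q)=24
iteration 4: select CT,G (d=27/2); attach at lengths (23/4, 27/4); label the merged cluster CGT
  updated: d(CGT,HJ)=22, d(CGT,KY)=24, d(CGT,Q)=91/3
iteration 5: select HJ,Q (d=35/2); attach at lengths (27/4, 35/4); label the merged cluster HJQ
  updated: d(CGT,HJQ)=223/9, d(HJQ,KY)=167/6
iteration 6: select CGT,KY (d=24); attach at lengths (21/4, 17/2); label the merged cluster CGKTY
  updated: d(CGKTY,HJQ)=26
iteration 7: select CGKTY,HJQ (d=26); attach at lengths (1, 17/4); label the merged cluster CGHJKQTY
final tree: ((((C:1,T:1):23/4,G:27/4):21/4,(K:7/2,Y:7/2):17/2):1,((H:2,J:2):27/4,Q:35/4):17/4)
total length: 60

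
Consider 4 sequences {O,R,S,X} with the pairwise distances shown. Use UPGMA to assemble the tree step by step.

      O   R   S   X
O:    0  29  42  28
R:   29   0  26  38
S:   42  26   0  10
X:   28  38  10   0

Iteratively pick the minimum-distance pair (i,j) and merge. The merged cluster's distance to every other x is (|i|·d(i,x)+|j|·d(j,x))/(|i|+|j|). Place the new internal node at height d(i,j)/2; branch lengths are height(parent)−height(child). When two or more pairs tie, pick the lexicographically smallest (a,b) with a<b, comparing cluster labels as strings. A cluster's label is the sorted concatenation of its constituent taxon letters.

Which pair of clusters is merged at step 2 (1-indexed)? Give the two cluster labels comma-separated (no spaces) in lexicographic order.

iteration 1: select S,X (d=10); attach at lengths (5, 5); label the merged cluster SX
  updated: d(O,SX)=35, d(R,SX)=32
iteration 2: select O,R (d=29); attach at lengths (29/2, 29/2); label the merged cluster OR
  updated: d(OR,SX)=67/2
iteration 3: select OR,SX (d=67/2); attach at lengths (9/4, 47/4); label the merged cluster ORSX
final tree: ((O:29/2,R:29/2):9/4,(S:5,X:5):47/4)
total length: 53

O,R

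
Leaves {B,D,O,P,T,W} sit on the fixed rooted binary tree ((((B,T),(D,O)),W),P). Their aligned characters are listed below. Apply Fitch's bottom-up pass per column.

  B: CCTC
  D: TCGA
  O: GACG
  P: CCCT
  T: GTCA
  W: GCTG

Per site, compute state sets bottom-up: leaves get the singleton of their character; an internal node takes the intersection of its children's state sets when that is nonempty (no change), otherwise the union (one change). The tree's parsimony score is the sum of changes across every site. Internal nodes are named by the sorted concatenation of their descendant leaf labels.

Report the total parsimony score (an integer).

12

site 0, node BT: B={C} ∪ T={G} → {C,G} (+1)
site 0, node DO: D={T} ∪ O={G} → {G,T} (+1)
site 0, node BDOT: BT={C,G} ∩ DO={G,T} → {G} (+0)
site 0, node BDOTW: BDOT={G} ∩ W={G} → {G} (+0)
site 0, node BDOPTW: BDOTW={G} ∪ P={C} → {C,G} (+1)
site 1, node BT: B={C} ∪ T={T} → {C,T} (+1)
site 1, node DO: D={C} ∪ O={A} → {A,C} (+1)
site 1, node BDOT: BT={C,T} ∩ DO={A,C} → {C} (+0)
site 1, node BDOTW: BDOT={C} ∩ W={C} → {C} (+0)
site 1, node BDOPTW: BDOTW={C} ∩ P={C} → {C} (+0)
site 2, node BT: B={T} ∪ T={C} → {C,T} (+1)
site 2, node DO: D={G} ∪ O={C} → {C,G} (+1)
site 2, node BDOT: BT={C,T} ∩ DO={C,G} → {C} (+0)
site 2, node BDOTW: BDOT={C} ∪ W={T} → {C,T} (+1)
site 2, node BDOPTW: BDOTW={C,T} ∩ P={C} → {C} (+0)
site 3, node BT: B={C} ∪ T={A} → {A,C} (+1)
site 3, node DO: D={A} ∪ O={G} → {A,G} (+1)
site 3, node BDOT: BT={A,C} ∩ DO={A,G} → {A} (+0)
site 3, node BDOTW: BDOT={A} ∪ W={G} → {A,G} (+1)
site 3, node BDOPTW: BDOTW={A,G} ∪ P={T} → {A,G,T} (+1)
per-site changes: [3, 2, 3, 4]; total = 12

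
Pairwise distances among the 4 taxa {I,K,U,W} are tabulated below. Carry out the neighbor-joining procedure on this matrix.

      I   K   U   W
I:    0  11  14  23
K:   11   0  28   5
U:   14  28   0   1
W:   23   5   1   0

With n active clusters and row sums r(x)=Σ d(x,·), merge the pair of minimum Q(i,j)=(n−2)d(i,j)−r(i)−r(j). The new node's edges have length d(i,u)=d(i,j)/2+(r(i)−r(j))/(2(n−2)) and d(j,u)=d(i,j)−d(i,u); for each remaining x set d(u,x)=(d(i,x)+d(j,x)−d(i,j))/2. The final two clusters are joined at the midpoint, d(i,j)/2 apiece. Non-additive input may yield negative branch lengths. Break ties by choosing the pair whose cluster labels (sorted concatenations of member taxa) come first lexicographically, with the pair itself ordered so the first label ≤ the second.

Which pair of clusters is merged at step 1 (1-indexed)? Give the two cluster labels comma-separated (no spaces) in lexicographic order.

iteration 1: select I,K (d=11, Q=-70); attach at lengths (13/2, 9/2); label the merged cluster IK
  updated: d(IK,U)=31/2, d(IK,W)=17/2
iteration 2: select IK,U (d=31/2, Q=-25); attach at lengths (23/2, 4); label the merged cluster IKU
  updated: d(IKU,W)=-3
iteration 3: select IKU,W (d=-3); attach at lengths (-3/2, -3/2); label the merged cluster IKUW
final tree: (((I:13/2,K:9/2):23/2,U:4):-3/2,W:-3/2)
total length: 47/2

I,K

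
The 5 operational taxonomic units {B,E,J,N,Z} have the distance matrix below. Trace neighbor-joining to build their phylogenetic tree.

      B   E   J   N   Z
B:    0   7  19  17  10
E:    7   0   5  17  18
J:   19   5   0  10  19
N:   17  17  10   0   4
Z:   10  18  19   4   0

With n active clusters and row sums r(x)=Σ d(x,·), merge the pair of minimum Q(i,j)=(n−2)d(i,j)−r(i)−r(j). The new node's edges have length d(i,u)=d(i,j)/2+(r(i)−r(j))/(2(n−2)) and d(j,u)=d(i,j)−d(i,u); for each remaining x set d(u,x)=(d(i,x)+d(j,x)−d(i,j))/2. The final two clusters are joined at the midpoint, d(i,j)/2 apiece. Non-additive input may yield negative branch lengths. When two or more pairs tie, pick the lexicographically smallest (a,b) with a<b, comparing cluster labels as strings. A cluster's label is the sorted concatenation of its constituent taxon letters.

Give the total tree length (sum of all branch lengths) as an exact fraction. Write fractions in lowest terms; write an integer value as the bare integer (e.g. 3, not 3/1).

1. join N+Z (d=4, Q=-87) ⇒ NZ; edges |N|=3/2, |Z|=5/2
  updated: d(B,NZ)=23/2, d(E,NZ)=31/2, d(J,NZ)=25/2
2. join B+NZ (d=23/2, Q=-54) ⇒ BNZ; edges |B|=21/4, |NZ|=25/4
  updated: d(BNZ,E)=11/2, d(BNZ,J)=10
3. join BNZ+E (d=11/2, Q=-41/2) ⇒ BENZ; edges |BNZ|=21/4, |E|=1/4
  updated: d(BENZ,J)=19/4
4. join BENZ+J (d=19/4) ⇒ BEJNZ; edges |BENZ|=19/8, |J|=19/8
final tree: (((B:21/4,(N:3/2,Z:5/2):25/4):21/4,E:1/4):19/8,J:19/8)
total length: 103/4

103/4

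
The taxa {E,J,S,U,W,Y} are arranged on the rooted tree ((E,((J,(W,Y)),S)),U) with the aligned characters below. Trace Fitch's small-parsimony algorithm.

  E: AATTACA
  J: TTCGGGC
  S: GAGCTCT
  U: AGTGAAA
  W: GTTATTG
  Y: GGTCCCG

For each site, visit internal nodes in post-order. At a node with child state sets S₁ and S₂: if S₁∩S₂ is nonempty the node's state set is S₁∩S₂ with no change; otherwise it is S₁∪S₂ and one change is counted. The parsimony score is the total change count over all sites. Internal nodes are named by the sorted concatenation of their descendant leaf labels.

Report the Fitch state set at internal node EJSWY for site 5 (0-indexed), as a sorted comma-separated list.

C

[col 0] WY: children W:{G}, Y:{G} ∩→ {G}; cost 0
[col 0] JWY: children J:{T}, WY:{G} ∪→ {G,T}; cost 1
[col 0] JSWY: children JWY:{G,T}, S:{G} ∩→ {G}; cost 0
[col 0] EJSWY: children E:{A}, JSWY:{G} ∪→ {A,G}; cost 1
[col 0] EJSUWY: children EJSWY:{A,G}, U:{A} ∩→ {A}; cost 0
[col 1] WY: children W:{T}, Y:{G} ∪→ {G,T}; cost 1
[col 1] JWY: children J:{T}, WY:{G,T} ∩→ {T}; cost 0
[col 1] JSWY: children JWY:{T}, S:{A} ∪→ {A,T}; cost 1
[col 1] EJSWY: children E:{A}, JSWY:{A,T} ∩→ {A}; cost 0
[col 1] EJSUWY: children EJSWY:{A}, U:{G} ∪→ {A,G}; cost 1
[col 2] WY: children W:{T}, Y:{T} ∩→ {T}; cost 0
[col 2] JWY: children J:{C}, WY:{T} ∪→ {C,T}; cost 1
[col 2] JSWY: children JWY:{C,T}, S:{G} ∪→ {C,G,T}; cost 1
[col 2] EJSWY: children E:{T}, JSWY:{C,G,T} ∩→ {T}; cost 0
[col 2] EJSUWY: children EJSWY:{T}, U:{T} ∩→ {T}; cost 0
[col 3] WY: children W:{A}, Y:{C} ∪→ {A,C}; cost 1
[col 3] JWY: children J:{G}, WY:{A,C} ∪→ {A,C,G}; cost 1
[col 3] JSWY: children JWY:{A,C,G}, S:{C} ∩→ {C}; cost 0
[col 3] EJSWY: children E:{T}, JSWY:{C} ∪→ {C,T}; cost 1
[col 3] EJSUWY: children EJSWY:{C,T}, U:{G} ∪→ {C,G,T}; cost 1
[col 4] WY: children W:{T}, Y:{C} ∪→ {C,T}; cost 1
[col 4] JWY: children J:{G}, WY:{C,T} ∪→ {C,G,T}; cost 1
[col 4] JSWY: children JWY:{C,G,T}, S:{T} ∩→ {T}; cost 0
[col 4] EJSWY: children E:{A}, JSWY:{T} ∪→ {A,T}; cost 1
[col 4] EJSUWY: children EJSWY:{A,T}, U:{A} ∩→ {A}; cost 0
[col 5] WY: children W:{T}, Y:{C} ∪→ {C,T}; cost 1
[col 5] JWY: children J:{G}, WY:{C,T} ∪→ {C,G,T}; cost 1
[col 5] JSWY: children JWY:{C,G,T}, S:{C} ∩→ {C}; cost 0
[col 5] EJSWY: children E:{C}, JSWY:{C} ∩→ {C}; cost 0
[col 5] EJSUWY: children EJSWY:{C}, U:{A} ∪→ {A,C}; cost 1
[col 6] WY: children W:{G}, Y:{G} ∩→ {G}; cost 0
[col 6] JWY: children J:{C}, WY:{G} ∪→ {C,G}; cost 1
[col 6] JSWY: children JWY:{C,G}, S:{T} ∪→ {C,G,T}; cost 1
[col 6] EJSWY: children E:{A}, JSWY:{C,G,T} ∪→ {A,C,G,T}; cost 1
[col 6] EJSUWY: children EJSWY:{A,C,G,T}, U:{A} ∩→ {A}; cost 0
per-site changes: [2, 3, 2, 4, 3, 3, 3]; total = 20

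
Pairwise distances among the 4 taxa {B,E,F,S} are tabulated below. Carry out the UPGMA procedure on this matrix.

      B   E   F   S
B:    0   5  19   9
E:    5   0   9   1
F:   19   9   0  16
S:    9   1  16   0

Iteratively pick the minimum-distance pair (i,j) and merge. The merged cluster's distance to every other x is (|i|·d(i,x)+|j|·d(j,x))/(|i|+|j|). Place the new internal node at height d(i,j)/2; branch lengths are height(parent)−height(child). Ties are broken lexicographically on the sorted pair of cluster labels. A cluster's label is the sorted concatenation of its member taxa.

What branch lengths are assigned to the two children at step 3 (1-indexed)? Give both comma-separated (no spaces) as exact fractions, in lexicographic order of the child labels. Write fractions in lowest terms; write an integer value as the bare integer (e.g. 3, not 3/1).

step 1: merge (E,S) at d=1; branch lengths E→1/2, S→1/2; new cluster ES
  updated: d(B,ES)=7, d(ES,F)=25/2
step 2: merge (B,ES) at d=7; branch lengths B→7/2, ES→3; new cluster BES
  updated: d(BES,F)=44/3
step 3: merge (BES,F) at d=44/3; branch lengths BES→23/6, F→22/3; new cluster BEFS
final tree: ((B:7/2,(E:1/2,S:1/2):3):23/6,F:22/3)
total length: 56/3

23/6,22/3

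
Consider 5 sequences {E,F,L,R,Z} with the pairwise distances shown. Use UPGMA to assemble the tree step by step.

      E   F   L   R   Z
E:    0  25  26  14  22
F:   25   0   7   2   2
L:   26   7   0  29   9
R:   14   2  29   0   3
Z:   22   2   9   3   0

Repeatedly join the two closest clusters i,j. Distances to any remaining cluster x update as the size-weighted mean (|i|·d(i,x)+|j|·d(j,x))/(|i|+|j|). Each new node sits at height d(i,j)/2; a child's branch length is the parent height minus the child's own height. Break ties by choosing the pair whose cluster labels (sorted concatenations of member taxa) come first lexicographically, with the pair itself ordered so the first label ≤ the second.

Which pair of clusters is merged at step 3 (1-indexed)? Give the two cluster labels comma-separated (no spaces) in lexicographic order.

FRZ,L

step 1: merge (F,R) at d=2; branch lengths F→1, R→1; new cluster FR
  updated: d(E,FR)=39/2, d(FR,L)=18, d(FR,Z)=5/2
step 2: merge (FR,Z) at d=5/2; branch lengths FR→1/4, Z→5/4; new cluster FRZ
  updated: d(E,FRZ)=61/3, d(FRZ,L)=15
step 3: merge (FRZ,L) at d=15; branch lengths FRZ→25/4, L→15/2; new cluster FLRZ
  updated: d(E,FLRZ)=87/4
step 4: merge (E,FLRZ) at d=87/4; branch lengths E→87/8, FLRZ→27/8; new cluster EFLRZ
final tree: (E:87/8,(((F:1,R:1):1/4,Z:5/4):25/4,L:15/2):27/8)
total length: 63/2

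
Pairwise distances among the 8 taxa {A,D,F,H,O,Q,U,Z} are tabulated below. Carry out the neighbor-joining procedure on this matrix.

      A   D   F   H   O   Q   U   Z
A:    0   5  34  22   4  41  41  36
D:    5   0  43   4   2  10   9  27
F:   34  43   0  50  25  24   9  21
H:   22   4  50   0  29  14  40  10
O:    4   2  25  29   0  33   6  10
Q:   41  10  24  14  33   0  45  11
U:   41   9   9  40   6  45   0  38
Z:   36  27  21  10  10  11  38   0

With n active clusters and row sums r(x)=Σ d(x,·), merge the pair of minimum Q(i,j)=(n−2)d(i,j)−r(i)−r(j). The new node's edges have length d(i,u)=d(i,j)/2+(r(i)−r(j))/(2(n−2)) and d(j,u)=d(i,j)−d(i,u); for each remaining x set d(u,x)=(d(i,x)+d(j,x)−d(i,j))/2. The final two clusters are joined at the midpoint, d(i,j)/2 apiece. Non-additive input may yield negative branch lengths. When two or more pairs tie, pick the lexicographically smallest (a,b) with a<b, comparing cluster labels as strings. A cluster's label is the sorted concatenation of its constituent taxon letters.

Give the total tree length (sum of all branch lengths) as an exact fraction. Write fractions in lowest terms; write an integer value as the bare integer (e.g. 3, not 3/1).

step 1: merge (F,U) at d=9, Q=-340; branch lengths F→6, U→3; new cluster FU
  updated: d(A,FU)=33, d(D,FU)=43/2, d(FU,H)=81/2, d(FU,O)=11, d(FU,Q)=30, d(FU,Z)=25
step 2: merge (A,O) at d=4, Q=-210; branch lengths A→36/5, O→-16/5; new cluster AO
  updated: d(AO,D)=3/2, d(AO,FU)=20, d(AO,H)=47/2, d(AO,Q)=35, d(AO,Z)=21
step 3: merge (AO,D) at d=3/2, Q=-159; branch lengths AO→43/8, D→-31/8; new cluster ADO
  updated: d(ADO,FU)=20, d(ADO,H)=13, d(ADO,Q)=87/4, d(ADO,Z)=93/4
step 4: merge (ADO,FU) at d=20, Q=-267/2; branch lengths ADO→15/4, FU→65/4; new cluster ADFOU
  updated: d(ADFOU,H)=67/4, d(ADFOU,Q)=127/8, d(ADFOU,Z)=113/8
step 5: merge (ADFOU,Q) at d=127/8, Q=-447/8; branch lengths ADFOU→301/32, Q→207/32; new cluster ADFOQU
  updated: d(ADFOQU,H)=119/16, d(ADFOQU,Z)=37/8
step 6: merge (ADFOQU,H) at d=119/16, Q=-353/16; branch lengths ADFOQU→33/32, H→205/32; new cluster ADFHOQU
  updated: d(ADFHOQU,Z)=115/32
step 7: merge (ADFHOQU,Z) at d=115/32; branch lengths ADFHOQU→115/64, Z→115/64; new cluster ADFHOQUZ
final tree: ((((((A:36/5,O:-16/5):43/8,D:-31/8):15/4,(F:6,U:3):65/4):301/32,Q:207/32):33/32,H:205/32):115/64,Z:115/64)
total length: 1965/32

1965/32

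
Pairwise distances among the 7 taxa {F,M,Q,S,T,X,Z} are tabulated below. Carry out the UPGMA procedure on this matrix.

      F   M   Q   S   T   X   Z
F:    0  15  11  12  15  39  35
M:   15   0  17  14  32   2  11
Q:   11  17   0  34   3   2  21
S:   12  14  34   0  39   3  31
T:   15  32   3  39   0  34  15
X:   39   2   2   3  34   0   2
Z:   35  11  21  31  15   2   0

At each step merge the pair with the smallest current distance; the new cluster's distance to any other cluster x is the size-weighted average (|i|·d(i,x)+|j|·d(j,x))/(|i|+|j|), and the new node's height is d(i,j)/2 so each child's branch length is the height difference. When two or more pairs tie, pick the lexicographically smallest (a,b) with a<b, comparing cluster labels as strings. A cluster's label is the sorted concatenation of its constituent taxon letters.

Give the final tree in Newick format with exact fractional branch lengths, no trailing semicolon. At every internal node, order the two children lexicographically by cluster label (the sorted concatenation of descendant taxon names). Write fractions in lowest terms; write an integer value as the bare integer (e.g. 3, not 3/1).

((F:6,S:6):29/5,(((M:1,X:1):9/4,Z:13/4):41/6,(Q:3/2,T:3/2):103/12):103/60)

1. join M+X (d=2) ⇒ MX; edges |M|=1, |X|=1
  updated: d(F,MX)=27, d(MX,Q)=19/2, d(MX,S)=17/2, d(MX,T)=33, d(MX,Z)=13/2
2. join Q+T (d=3) ⇒ QT; edges |Q|=3/2, |T|=3/2
  updated: d(F,QT)=13, d(MX,QT)=85/4, d(QT,S)=73/2, d(QT,Z)=18
3. join MX+Z (d=13/2) ⇒ MXZ; edges |MX|=9/4, |Z|=13/4
  updated: d(F,MXZ)=89/3, d(MXZ,QT)=121/6, d(MXZ,S)=16
4. join F+S (d=12) ⇒ FS; edges |F|=6, |S|=6
  updated: d(FS,MXZ)=137/6, d(FS,QT)=99/4
5. join MXZ+QT (d=121/6) ⇒ MQTXZ; edges |MXZ|=41/6, |QT|=103/12
  updated: d(FS,MQTXZ)=118/5
6. join FS+MQTXZ (d=118/5) ⇒ FMQSTXZ; edges |FS|=29/5, |MQTXZ|=103/60
final tree: ((F:6,S:6):29/5,(((M:1,X:1):9/4,Z:13/4):41/6,(Q:3/2,T:3/2):103/12):103/60)
total length: 1363/30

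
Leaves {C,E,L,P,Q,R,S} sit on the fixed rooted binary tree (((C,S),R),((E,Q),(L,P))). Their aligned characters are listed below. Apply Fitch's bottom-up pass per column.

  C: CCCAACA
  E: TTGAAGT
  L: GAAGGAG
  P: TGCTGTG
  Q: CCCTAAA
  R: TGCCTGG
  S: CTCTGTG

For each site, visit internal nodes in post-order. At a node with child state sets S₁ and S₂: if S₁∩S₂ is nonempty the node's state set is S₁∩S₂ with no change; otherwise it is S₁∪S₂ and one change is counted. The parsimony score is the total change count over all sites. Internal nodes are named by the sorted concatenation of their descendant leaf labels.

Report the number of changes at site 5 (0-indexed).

5

CS@0: {C} ∩ {C} = {C} (intersection, +0)
CRS@0: {C} ∪ {T} = {C,T} (union, +1)
EQ@0: {T} ∪ {C} = {C,T} (union, +1)
LP@0: {G} ∪ {T} = {G,T} (union, +1)
ELPQ@0: {C,T} ∩ {G,T} = {T} (intersection, +0)
CELPQRS@0: {C,T} ∩ {T} = {T} (intersection, +0)
CS@1: {C} ∪ {T} = {C,T} (union, +1)
CRS@1: {C,T} ∪ {G} = {C,G,T} (union, +1)
EQ@1: {T} ∪ {C} = {C,T} (union, +1)
LP@1: {A} ∪ {G} = {A,G} (union, +1)
ELPQ@1: {C,T} ∪ {A,G} = {A,C,G,T} (union, +1)
CELPQRS@1: {C,G,T} ∩ {A,C,G,T} = {C,G,T} (intersection, +0)
CS@2: {C} ∩ {C} = {C} (intersection, +0)
CRS@2: {C} ∩ {C} = {C} (intersection, +0)
EQ@2: {G} ∪ {C} = {C,G} (union, +1)
LP@2: {A} ∪ {C} = {A,C} (union, +1)
ELPQ@2: {C,G} ∩ {A,C} = {C} (intersection, +0)
CELPQRS@2: {C} ∩ {C} = {C} (intersection, +0)
CS@3: {A} ∪ {T} = {A,T} (union, +1)
CRS@3: {A,T} ∪ {C} = {A,C,T} (union, +1)
EQ@3: {A} ∪ {T} = {A,T} (union, +1)
LP@3: {G} ∪ {T} = {G,T} (union, +1)
ELPQ@3: {A,T} ∩ {G,T} = {T} (intersection, +0)
CELPQRS@3: {A,C,T} ∩ {T} = {T} (intersection, +0)
CS@4: {A} ∪ {G} = {A,G} (union, +1)
CRS@4: {A,G} ∪ {T} = {A,G,T} (union, +1)
EQ@4: {A} ∩ {A} = {A} (intersection, +0)
LP@4: {G} ∩ {G} = {G} (intersection, +0)
ELPQ@4: {A} ∪ {G} = {A,G} (union, +1)
CELPQRS@4: {A,G,T} ∩ {A,G} = {A,G} (intersection, +0)
CS@5: {C} ∪ {T} = {C,T} (union, +1)
CRS@5: {C,T} ∪ {G} = {C,G,T} (union, +1)
EQ@5: {G} ∪ {A} = {A,G} (union, +1)
LP@5: {A} ∪ {T} = {A,T} (union, +1)
ELPQ@5: {A,G} ∩ {A,T} = {A} (intersection, +0)
CELPQRS@5: {C,G,T} ∪ {A} = {A,C,G,T} (union, +1)
CS@6: {A} ∪ {G} = {A,G} (union, +1)
CRS@6: {A,G} ∩ {G} = {G} (intersection, +0)
EQ@6: {T} ∪ {A} = {A,T} (union, +1)
LP@6: {G} ∩ {G} = {G} (intersection, +0)
ELPQ@6: {A,T} ∪ {G} = {A,G,T} (union, +1)
CELPQRS@6: {G} ∩ {A,G,T} = {G} (intersection, +0)
per-site changes: [3, 5, 2, 4, 3, 5, 3]; total = 25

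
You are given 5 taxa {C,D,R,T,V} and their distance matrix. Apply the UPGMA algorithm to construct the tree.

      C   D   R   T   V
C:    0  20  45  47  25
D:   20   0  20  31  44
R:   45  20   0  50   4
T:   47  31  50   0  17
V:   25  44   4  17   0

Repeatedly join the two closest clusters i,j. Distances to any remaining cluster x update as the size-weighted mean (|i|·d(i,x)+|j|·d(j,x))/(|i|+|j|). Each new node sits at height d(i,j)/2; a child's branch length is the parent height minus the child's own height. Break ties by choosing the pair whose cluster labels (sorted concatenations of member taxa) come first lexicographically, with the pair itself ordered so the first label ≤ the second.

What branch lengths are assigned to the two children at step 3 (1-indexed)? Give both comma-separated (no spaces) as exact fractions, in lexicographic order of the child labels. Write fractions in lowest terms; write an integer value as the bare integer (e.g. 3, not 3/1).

27/4,59/4

step 1: merge (R,V) at d=4; branch lengths R→2, V→2; new cluster RV
  updated: d(C,RV)=35, d(D,RV)=32, d(RV,T)=67/2
step 2: merge (C,D) at d=20; branch lengths C→10, D→10; new cluster CD
  updated: d(CD,RV)=67/2, d(CD,T)=39
step 3: merge (CD,RV) at d=67/2; branch lengths CD→27/4, RV→59/4; new cluster CDRV
  updated: d(CDRV,T)=145/4
step 4: merge (CDRV,T) at d=145/4; branch lengths CDRV→11/8, T→145/8; new cluster CDRTV
final tree: (((C:10,D:10):27/4,(R:2,V:2):59/4):11/8,T:145/8)
total length: 65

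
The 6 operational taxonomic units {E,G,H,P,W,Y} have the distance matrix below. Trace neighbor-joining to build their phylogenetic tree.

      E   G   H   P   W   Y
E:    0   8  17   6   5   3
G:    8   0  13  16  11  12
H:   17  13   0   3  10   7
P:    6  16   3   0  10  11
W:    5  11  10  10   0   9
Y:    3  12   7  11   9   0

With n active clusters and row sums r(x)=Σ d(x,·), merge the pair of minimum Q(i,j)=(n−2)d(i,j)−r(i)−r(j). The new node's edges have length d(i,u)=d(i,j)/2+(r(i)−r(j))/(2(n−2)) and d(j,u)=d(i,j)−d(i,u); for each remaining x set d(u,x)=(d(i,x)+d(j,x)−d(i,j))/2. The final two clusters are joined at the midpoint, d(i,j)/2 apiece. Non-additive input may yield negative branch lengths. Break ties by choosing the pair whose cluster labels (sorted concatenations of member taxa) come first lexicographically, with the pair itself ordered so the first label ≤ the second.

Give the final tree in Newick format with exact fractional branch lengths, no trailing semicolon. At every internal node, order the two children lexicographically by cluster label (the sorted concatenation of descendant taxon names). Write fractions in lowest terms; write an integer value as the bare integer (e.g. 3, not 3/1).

((((E:7/12,Y:29/12):23/16,G:113/16):11/16,(H:2,P:1):83/16):53/32,W:53/32)

step 1: merge (H,P) at d=3, Q=-84; branch lengths H→2, P→1; new cluster HP
  updated: d(E,HP)=10, d(G,HP)=13, d(HP,W)=17/2, d(HP,Y)=15/2
step 2: merge (E,Y) at d=3, Q=-97/2; branch lengths E→7/12, Y→29/12; new cluster EY
  updated: d(EY,G)=17/2, d(EY,HP)=29/4, d(EY,W)=11/2
step 3: merge (EY,G) at d=17/2, Q=-147/4; branch lengths EY→23/16, G→113/16; new cluster EGY
  updated: d(EGY,HP)=47/8, d(EGY,W)=4
step 4: merge (EGY,HP) at d=47/8, Q=-147/8; branch lengths EGY→11/16, HP→83/16; new cluster EGHPY
  updated: d(EGHPY,W)=53/16
step 5: merge (EGHPY,W) at d=53/16; branch lengths EGHPY→53/32, W→53/32; new cluster EGHPWY
final tree: ((((E:7/12,Y:29/12):23/16,G:113/16):11/16,(H:2,P:1):83/16):53/32,W:53/32)
total length: 379/16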